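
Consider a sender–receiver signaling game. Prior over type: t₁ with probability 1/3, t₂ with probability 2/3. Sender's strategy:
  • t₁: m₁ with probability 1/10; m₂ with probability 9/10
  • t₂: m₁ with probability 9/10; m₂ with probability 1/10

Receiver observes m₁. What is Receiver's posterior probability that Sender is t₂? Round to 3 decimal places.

P(m₁) = (1/3)·(1/10) + (2/3)·(9/10) = 19/30
P(t₂ | m₁) = ((2/3)·(9/10)) / (19/30) = (3/5) / (19/30) = 18/19

0.947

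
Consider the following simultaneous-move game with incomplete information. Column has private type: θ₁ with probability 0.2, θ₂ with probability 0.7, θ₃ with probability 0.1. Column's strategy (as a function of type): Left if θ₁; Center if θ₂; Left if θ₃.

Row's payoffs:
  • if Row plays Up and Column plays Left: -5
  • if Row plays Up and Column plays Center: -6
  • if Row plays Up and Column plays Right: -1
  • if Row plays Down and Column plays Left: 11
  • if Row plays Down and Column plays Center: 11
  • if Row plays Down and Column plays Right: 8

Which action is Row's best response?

E[Up] = 0.2·(-5) + 0.7·(-6) + 0.1·(-5) = -5.7
E[Down] = 0.2·(11) + 0.7·(11) + 0.1·(11) = 11
Best response: Down (11 is the largest).

Down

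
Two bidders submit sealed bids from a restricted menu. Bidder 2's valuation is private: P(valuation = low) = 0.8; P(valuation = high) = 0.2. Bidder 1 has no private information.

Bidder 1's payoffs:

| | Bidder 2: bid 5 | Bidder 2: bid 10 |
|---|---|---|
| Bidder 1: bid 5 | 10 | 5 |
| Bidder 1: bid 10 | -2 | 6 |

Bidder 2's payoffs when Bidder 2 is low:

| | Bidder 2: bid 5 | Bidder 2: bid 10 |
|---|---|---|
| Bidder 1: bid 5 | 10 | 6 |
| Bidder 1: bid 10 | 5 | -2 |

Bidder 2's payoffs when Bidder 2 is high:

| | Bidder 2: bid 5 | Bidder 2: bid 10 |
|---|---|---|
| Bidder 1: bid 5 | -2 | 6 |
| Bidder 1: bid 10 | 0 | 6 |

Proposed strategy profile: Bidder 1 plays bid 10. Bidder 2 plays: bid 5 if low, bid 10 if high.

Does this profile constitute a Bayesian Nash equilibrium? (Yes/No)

No

Bidder 1 plays bid 10: E[bid 10] = 0.8·(-2) + 0.2·(6) = -0.4; E[bid 5] = 9. Not best-responding. ✗
Bidder 2 (valuation low), facing bid 10: bid 5 gives 5, bid 10 gives -2. Proposed bid 5 is best. ✓
Bidder 2 (valuation high), facing bid 10: bid 5 gives 0, bid 10 gives 6. Proposed bid 10 is best. ✓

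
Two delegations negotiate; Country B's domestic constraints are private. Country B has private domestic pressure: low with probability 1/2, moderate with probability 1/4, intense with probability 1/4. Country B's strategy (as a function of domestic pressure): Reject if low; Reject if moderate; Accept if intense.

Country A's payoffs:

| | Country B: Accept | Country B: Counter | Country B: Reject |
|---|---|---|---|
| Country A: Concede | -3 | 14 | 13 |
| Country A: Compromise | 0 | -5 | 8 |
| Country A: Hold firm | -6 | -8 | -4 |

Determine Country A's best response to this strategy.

Concede

E[Concede] = 1/2·(13) + 1/4·(13) + 1/4·(-3) = 9
E[Compromise] = 1/2·(8) + 1/4·(8) + 1/4·(0) = 6
E[Hold firm] = 1/2·(-4) + 1/4·(-4) + 1/4·(-6) = -9/2
Best response: Concede (9 is the largest).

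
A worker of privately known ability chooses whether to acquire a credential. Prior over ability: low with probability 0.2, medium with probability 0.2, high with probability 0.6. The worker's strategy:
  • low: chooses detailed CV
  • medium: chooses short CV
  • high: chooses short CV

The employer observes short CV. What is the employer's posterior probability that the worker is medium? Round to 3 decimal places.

0.250

Apply Bayes' rule using the sender's strategy as the likelihood.
P(short CV) = 0.2·0 + 0.2·1 + 0.6·1 = 0.8
P(medium | short CV) = (0.2·1) / 0.8 = 0.2 / 0.8 = 0.25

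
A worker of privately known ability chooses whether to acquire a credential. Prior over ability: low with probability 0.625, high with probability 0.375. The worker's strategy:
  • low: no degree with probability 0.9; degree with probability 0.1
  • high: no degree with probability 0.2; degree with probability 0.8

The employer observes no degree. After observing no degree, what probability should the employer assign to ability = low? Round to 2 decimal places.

P(no degree) = 0.625·0.9 + 0.375·0.2 = 0.6375
P(low | no degree) = (0.625·0.9) / 0.6375 = 0.5625 / 0.6375 = 0.882353

0.88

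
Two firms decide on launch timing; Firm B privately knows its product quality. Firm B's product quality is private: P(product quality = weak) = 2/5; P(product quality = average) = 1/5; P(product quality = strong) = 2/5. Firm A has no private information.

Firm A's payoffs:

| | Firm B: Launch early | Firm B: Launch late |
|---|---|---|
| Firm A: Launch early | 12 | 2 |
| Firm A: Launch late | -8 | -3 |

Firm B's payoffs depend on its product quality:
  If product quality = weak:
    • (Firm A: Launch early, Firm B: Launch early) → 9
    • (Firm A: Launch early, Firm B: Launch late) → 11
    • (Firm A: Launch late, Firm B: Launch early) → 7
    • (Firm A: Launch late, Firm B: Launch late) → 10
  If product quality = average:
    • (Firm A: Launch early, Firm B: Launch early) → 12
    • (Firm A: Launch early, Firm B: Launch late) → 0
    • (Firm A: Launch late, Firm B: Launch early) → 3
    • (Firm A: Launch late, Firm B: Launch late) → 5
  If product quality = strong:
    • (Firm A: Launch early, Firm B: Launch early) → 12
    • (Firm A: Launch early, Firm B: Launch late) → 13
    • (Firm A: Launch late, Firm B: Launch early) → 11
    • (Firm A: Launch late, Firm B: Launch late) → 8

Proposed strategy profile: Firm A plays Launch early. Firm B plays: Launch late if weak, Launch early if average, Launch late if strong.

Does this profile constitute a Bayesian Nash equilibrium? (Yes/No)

Yes

A profile is a BNE iff every type of every player is best-responding given beliefs about the other side.
Firm A plays Launch early: E[Launch early] = 2/5·(2) + 1/5·(12) + 2/5·(2) = 4; E[Launch late] = -4. Best-responding. ✓
Firm B (product quality weak), facing Launch early: Launch early gives 9, Launch late gives 11. Proposed Launch late is best. ✓
Firm B (product quality average), facing Launch early: Launch early gives 12, Launch late gives 0. Proposed Launch early is best. ✓
Firm B (product quality strong), facing Launch early: Launch early gives 12, Launch late gives 13. Proposed Launch late is best. ✓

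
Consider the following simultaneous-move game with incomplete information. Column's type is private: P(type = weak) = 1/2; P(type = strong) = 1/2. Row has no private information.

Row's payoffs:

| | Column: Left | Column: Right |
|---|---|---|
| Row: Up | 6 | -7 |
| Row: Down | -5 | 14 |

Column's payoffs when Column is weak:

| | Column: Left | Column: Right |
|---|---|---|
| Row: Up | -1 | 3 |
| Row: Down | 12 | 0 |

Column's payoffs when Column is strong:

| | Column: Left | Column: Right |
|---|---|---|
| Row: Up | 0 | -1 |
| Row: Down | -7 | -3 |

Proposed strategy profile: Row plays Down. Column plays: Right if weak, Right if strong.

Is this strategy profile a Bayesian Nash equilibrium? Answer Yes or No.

No

A profile is a BNE iff every type of every player is best-responding given beliefs about the other side.
Row plays Down: E[Down] = 1/2·(14) + 1/2·(14) = 14; E[Up] = -7. Best-responding. ✓
Column (type weak), facing Down: Left gives 12, Right gives 0. Proposed Right is not best — profitable deviation exists. ✗
Column (type strong), facing Down: Left gives -7, Right gives -3. Proposed Right is best. ✓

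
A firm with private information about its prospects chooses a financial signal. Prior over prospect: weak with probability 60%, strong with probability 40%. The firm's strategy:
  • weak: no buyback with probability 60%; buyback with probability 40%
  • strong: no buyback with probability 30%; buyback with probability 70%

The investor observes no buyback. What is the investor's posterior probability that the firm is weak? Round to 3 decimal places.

P(no buyback) = 0.6·0.6 + 0.4·0.3 = 0.48
P(weak | no buyback) = (0.6·0.6) / 0.48 = 0.36 / 0.48 = 0.75

0.750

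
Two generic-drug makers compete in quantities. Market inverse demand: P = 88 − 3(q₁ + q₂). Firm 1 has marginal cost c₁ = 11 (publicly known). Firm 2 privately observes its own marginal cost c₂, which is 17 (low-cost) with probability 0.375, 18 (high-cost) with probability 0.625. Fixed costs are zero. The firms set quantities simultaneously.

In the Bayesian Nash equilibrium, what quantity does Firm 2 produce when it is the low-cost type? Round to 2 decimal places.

7.19

Type-c best response for Firm 2: q₂(c) = (88 − c)/6 − q₁/2.
Firm 1 maximizes expected profit; its first-order condition is 88 − 6q₁ − 3E[q₂] − 11 = 0.
Substituting E[q₂] and solving: E[c₂] = 17.625, so q₁ = (88 − 2·11 + 17.625)/9 = 9.29167.
q₂(low-cost) = (88 − 17 − 3·9.29167)/6 = 7.1875.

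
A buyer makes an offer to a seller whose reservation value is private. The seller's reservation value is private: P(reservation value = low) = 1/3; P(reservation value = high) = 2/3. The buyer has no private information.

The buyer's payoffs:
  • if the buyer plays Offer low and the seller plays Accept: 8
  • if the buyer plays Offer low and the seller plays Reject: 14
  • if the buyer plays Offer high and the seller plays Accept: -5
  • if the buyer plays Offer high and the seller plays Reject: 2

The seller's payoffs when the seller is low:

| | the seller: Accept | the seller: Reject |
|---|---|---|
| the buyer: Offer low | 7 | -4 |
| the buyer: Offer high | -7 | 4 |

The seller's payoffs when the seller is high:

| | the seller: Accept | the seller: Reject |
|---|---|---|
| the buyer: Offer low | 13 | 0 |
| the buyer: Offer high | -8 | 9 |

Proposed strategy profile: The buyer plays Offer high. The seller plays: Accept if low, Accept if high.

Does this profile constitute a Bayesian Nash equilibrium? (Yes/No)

No

The buyer plays Offer high: E[Offer high] = 1/3·(-5) + 2/3·(-5) = -5; E[Offer low] = 8. Not best-responding. ✗
The seller (reservation value low), facing Offer high: Accept gives -7, Reject gives 4. Proposed Accept is not best — profitable deviation exists. ✗
The seller (reservation value high), facing Offer high: Accept gives -8, Reject gives 9. Proposed Accept is not best — profitable deviation exists. ✗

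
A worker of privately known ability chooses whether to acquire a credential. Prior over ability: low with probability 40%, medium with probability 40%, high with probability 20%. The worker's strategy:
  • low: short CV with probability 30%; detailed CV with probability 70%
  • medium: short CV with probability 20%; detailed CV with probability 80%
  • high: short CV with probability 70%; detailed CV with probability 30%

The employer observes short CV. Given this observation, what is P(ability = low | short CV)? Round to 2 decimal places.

0.35

Apply Bayes' rule using the sender's strategy as the likelihood.
P(short CV) = 0.4·0.3 + 0.4·0.2 + 0.2·0.7 = 0.34
P(low | short CV) = (0.4·0.3) / 0.34 = 0.12 / 0.34 = 0.352941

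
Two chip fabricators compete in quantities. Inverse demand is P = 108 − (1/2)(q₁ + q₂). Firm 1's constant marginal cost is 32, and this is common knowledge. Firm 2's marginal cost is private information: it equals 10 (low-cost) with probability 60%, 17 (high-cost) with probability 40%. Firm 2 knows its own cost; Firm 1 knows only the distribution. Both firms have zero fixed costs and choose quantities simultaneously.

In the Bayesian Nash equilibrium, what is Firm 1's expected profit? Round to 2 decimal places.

716.94

Firm 2 with cost c maximizes (108 − (1/2)(q₁+q₂) − c)·q₂, giving q₂(c) = (108 − c − (1/2)q₁).
E[c₂] = 0.6·10 + 0.4·17 = 12.8
Firm 1's FOC against E[q₂] yields q₁ = (108 − 2·32 + E[c₂])/(3/2) = (108 − 64 + 12.8)/(3/2) = 37.8667.
E[P] = 108 − (1/2)·(q₁ + E[q₂]) = 50.9333; Firm 1's expected profit = (E[P] − 32)·q₁ = (50.9333 − 32)·37.8667 = 716.942.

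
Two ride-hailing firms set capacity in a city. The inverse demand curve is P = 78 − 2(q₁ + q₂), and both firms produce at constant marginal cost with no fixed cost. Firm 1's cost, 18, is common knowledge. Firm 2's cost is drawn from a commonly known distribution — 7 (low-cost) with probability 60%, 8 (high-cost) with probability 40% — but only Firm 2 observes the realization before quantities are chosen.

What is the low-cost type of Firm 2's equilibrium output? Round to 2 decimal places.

13.63

Firm 2 with cost c maximizes (78 − 2(q₁+q₂) − c)·q₂, giving q₂(c) = (78 − c − 2q₁)/4.
E[c₂] = 0.6·7 + 0.4·8 = 7.4
Firm 1's FOC against E[q₂] yields q₁ = (78 − 2·18 + E[c₂])/6 = (78 − 36 + 7.4)/6 = 8.23333.
q₂(low-cost) = (78 − 7 − 2·8.23333)/4 = 13.6333.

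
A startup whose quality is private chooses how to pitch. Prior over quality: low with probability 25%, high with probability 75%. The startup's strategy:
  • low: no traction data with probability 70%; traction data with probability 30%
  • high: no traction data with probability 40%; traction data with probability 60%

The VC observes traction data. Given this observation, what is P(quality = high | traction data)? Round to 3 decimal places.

Apply Bayes' rule using the sender's strategy as the likelihood.
P(traction data) = 0.25·0.3 + 0.75·0.6 = 0.525
P(high | traction data) = (0.75·0.6) / 0.525 = 0.45 / 0.525 = 0.857143

0.857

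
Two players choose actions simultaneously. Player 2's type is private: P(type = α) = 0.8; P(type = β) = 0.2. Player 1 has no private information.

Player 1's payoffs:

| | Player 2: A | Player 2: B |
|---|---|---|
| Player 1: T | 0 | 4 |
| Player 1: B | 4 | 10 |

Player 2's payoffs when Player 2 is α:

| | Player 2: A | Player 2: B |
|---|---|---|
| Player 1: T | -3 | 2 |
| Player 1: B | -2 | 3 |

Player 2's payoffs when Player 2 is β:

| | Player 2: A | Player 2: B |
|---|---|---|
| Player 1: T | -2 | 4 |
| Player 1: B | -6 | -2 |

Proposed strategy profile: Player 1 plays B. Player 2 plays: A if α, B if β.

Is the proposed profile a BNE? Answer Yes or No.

Player 1 plays B: E[B] = 0.8·(4) + 0.2·(10) = 5.2; E[T] = 0.8. Best-responding. ✓
Player 2 (type α), facing B: A gives -2, B gives 3. Proposed A is not best — profitable deviation exists. ✗
Player 2 (type β), facing B: A gives -6, B gives -2. Proposed B is best. ✓

No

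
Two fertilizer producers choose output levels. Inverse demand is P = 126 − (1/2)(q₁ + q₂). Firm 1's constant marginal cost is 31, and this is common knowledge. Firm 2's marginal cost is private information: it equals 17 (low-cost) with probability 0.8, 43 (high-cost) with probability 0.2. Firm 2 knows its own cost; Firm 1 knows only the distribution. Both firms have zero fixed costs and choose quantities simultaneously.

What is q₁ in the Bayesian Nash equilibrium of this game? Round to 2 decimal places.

Firm 2 with cost c maximizes (126 − (1/2)(q₁+q₂) − c)·q₂, giving q₂(c) = (126 − c − (1/2)q₁).
E[c₂] = 0.8·17 + 0.2·43 = 22.2
Firm 1's FOC against E[q₂] yields q₁ = (126 − 2·31 + E[c₂])/(3/2) = (126 − 62 + 22.2)/(3/2) = 57.4667.

57.47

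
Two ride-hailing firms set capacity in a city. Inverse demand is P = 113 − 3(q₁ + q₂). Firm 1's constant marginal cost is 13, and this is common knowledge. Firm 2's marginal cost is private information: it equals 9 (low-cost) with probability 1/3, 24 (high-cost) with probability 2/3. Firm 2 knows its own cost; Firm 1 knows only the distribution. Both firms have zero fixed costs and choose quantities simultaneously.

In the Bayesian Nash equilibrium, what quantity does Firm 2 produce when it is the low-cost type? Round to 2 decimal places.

11.44

Type-c best response for Firm 2: q₂(c) = (113 − c)/6 − q₁/2.
Firm 1 maximizes expected profit; its first-order condition is 113 − 6q₁ − 3E[q₂] − 13 = 0.
Substituting E[q₂] and solving: E[c₂] = 19, so q₁ = (113 − 2·13 + 19)/9 = 11.7778.
q₂(low-cost) = (113 − 9 − 3·11.7778)/6 = 11.4444.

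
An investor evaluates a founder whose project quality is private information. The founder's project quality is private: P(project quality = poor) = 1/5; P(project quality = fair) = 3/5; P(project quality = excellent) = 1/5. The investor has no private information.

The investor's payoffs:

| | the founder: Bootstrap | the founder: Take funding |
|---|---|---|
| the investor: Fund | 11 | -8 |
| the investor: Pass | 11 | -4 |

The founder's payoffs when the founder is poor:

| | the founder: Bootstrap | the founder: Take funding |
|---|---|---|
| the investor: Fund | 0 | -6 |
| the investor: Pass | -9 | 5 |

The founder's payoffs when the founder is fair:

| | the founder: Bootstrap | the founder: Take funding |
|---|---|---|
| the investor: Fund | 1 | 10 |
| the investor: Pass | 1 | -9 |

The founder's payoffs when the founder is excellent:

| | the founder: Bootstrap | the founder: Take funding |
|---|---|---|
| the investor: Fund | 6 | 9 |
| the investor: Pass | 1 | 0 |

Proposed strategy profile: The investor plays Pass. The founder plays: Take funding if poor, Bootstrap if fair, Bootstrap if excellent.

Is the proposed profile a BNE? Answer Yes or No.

Yes

The investor plays Pass: E[Pass] = 1/5·(-4) + 3/5·(11) + 1/5·(11) = 8; E[Fund] = 36/5. Best-responding. ✓
The founder (project quality poor), facing Pass: Bootstrap gives -9, Take funding gives 5. Proposed Take funding is best. ✓
The founder (project quality fair), facing Pass: Bootstrap gives 1, Take funding gives -9. Proposed Bootstrap is best. ✓
The founder (project quality excellent), facing Pass: Bootstrap gives 1, Take funding gives 0. Proposed Bootstrap is best. ✓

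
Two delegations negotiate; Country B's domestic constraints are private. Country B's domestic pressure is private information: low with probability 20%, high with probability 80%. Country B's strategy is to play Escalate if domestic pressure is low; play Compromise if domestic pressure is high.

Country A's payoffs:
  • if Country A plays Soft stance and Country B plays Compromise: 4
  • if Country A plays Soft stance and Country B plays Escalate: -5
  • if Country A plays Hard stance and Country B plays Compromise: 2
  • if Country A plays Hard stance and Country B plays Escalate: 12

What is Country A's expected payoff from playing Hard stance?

4

Take the expectation over Country B's domestic pressure, weighting each type's action by its prior probability.
E[Hard stance] = 0.2·12 + 0.8·2 = 2.4 + 1.6 = 4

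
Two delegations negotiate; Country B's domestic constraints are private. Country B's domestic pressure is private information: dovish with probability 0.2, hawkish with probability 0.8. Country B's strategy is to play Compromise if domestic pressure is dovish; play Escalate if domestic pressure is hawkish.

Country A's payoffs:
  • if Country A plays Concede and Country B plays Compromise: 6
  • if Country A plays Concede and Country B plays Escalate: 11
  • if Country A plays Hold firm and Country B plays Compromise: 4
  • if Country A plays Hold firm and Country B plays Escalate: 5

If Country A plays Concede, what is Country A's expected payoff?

E[Concede] = 0.2·6 + 0.8·11 = 1.2 + 8.8 = 10

10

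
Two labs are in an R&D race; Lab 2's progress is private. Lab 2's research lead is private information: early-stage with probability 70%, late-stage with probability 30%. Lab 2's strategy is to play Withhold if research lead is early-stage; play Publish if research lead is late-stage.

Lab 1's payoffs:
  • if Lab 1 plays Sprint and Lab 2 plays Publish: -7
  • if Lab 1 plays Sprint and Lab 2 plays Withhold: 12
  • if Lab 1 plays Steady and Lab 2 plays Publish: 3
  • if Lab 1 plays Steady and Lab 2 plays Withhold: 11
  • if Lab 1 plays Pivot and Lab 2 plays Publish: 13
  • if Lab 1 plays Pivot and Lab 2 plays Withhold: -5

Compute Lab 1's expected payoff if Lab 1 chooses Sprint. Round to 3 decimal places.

E[Sprint] = 0.7·12 + 0.3·(-7) = 8.4 + (-2.1) = 6.3

6.300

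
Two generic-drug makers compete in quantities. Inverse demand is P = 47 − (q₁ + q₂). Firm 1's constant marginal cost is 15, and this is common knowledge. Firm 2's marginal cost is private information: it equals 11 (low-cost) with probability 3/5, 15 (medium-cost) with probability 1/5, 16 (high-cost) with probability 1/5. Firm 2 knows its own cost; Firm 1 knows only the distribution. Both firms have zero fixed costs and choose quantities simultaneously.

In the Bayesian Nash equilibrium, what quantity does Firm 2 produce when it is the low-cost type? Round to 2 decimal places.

13.03

Firm 2 with cost c maximizes (47 − (q₁+q₂) − c)·q₂, giving q₂(c) = (47 − c − q₁)/2.
E[c₂] = 3/5·11 + 1/5·15 + 1/5·16 = 12.8
Firm 1's FOC against E[q₂] yields q₁ = (47 − 2·15 + E[c₂])/3 = (47 − 30 + 12.8)/3 = 9.93333.
q₂(low-cost) = (47 − 11 − 9.93333)/2 = 13.0333.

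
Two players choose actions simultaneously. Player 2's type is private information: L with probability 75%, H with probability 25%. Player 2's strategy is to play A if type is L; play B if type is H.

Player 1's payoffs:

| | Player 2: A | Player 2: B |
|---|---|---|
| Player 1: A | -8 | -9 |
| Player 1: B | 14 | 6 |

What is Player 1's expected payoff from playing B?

Take the expectation over Player 2's type, weighting each type's action by its prior probability.
E[B] = 0.75·14 + 0.25·6 = 10.5 + 1.5 = 12

12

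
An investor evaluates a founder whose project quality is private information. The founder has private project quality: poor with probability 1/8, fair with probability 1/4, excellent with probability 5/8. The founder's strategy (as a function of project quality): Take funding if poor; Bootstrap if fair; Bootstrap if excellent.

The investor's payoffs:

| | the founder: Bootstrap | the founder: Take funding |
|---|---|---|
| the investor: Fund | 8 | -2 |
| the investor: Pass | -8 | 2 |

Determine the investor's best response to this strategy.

E[Fund] = 1/8·(-2) + 1/4·(8) + 5/8·(8) = 27/4
E[Pass] = 1/8·(2) + 1/4·(-8) + 5/8·(-8) = -27/4
Best response: Fund (27/4 is the largest).

Fund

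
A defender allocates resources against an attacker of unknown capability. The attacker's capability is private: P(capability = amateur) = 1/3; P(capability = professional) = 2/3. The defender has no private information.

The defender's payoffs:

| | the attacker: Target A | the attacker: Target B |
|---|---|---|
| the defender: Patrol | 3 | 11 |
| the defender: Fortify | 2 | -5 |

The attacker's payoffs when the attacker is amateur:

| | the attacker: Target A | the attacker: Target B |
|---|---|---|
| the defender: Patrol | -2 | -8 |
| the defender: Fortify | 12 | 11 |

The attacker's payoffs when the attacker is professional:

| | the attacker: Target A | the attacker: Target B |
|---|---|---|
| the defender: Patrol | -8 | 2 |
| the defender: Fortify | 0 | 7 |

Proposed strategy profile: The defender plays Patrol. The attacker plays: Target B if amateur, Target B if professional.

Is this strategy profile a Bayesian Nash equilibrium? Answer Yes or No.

The defender plays Patrol: E[Patrol] = 1/3·(11) + 2/3·(11) = 11; E[Fortify] = -5. Best-responding. ✓
The attacker (capability amateur), facing Patrol: Target A gives -2, Target B gives -8. Proposed Target B is not best — profitable deviation exists. ✗
The attacker (capability professional), facing Patrol: Target A gives -8, Target B gives 2. Proposed Target B is best. ✓

No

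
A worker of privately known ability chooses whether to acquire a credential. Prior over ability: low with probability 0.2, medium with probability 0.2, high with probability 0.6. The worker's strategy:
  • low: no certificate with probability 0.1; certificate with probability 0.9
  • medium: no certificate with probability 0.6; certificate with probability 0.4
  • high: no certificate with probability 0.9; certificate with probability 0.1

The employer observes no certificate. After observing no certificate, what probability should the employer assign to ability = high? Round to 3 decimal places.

Apply Bayes' rule using the sender's strategy as the likelihood.
P(no certificate) = 0.2·0.1 + 0.2·0.6 + 0.6·0.9 = 0.68
P(high | no certificate) = (0.6·0.9) / 0.68 = 0.54 / 0.68 = 0.794118

0.794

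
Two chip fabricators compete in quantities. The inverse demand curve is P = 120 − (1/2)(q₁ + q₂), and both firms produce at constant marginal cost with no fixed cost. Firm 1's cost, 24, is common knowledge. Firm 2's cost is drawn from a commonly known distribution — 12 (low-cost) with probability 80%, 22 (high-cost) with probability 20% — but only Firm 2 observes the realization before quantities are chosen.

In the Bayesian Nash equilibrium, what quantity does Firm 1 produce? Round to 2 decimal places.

Type-c best response for Firm 2: q₂(c) = (120 − c) − q₁/2.
Firm 1 maximizes expected profit; its first-order condition is 120 − q₁ − (1/2)E[q₂] − 24 = 0.
Substituting E[q₂] and solving: E[c₂] = 14, so q₁ = (120 − 2·24 + 14)/(3/2) = 57.3333.

57.33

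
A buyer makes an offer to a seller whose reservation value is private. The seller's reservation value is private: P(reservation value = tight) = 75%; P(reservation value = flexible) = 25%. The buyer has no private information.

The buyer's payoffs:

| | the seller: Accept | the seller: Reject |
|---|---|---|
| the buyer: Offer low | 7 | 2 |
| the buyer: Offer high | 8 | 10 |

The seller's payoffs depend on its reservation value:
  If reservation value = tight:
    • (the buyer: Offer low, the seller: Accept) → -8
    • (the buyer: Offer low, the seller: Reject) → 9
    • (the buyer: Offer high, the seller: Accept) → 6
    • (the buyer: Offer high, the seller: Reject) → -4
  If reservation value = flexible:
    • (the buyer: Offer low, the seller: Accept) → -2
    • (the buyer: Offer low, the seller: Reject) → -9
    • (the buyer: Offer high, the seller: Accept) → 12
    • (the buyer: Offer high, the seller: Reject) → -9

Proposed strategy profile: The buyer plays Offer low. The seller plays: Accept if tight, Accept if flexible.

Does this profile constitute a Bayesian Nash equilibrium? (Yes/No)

A profile is a BNE iff every type of every player is best-responding given beliefs about the other side.
The buyer plays Offer low: E[Offer low] = 0.75·(7) + 0.25·(7) = 7; E[Offer high] = 8. Not best-responding. ✗
The seller (reservation value tight), facing Offer low: Accept gives -8, Reject gives 9. Proposed Accept is not best — profitable deviation exists. ✗
The seller (reservation value flexible), facing Offer low: Accept gives -2, Reject gives -9. Proposed Accept is best. ✓

No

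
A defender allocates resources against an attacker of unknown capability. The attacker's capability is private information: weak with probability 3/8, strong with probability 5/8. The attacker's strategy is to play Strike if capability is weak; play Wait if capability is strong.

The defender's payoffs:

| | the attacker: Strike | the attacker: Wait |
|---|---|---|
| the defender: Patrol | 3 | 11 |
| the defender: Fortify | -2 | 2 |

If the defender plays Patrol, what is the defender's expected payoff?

8

E[Patrol] = 3/8·3 + 5/8·11 = 9/8 + 55/8 = 8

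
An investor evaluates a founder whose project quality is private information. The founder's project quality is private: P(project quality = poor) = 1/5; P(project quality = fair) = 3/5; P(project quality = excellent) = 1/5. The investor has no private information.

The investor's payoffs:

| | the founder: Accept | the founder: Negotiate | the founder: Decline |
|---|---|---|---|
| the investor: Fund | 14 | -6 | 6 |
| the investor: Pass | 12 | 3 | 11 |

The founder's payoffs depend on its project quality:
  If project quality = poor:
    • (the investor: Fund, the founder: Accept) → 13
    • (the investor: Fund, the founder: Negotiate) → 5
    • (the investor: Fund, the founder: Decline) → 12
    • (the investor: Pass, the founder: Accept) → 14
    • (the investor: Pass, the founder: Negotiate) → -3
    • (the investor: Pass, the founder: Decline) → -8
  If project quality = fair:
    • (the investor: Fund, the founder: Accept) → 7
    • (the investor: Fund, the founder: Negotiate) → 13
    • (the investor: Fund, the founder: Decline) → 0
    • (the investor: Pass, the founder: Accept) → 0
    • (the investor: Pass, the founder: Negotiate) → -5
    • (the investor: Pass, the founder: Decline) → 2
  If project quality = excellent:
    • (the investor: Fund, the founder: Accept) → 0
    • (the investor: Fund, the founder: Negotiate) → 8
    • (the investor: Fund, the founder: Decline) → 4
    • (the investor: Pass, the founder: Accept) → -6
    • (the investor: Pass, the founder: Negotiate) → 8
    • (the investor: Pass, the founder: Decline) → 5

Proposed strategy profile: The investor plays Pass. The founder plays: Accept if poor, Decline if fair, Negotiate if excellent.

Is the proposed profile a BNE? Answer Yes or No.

A profile is a BNE iff every type of every player is best-responding given beliefs about the other side.
The investor plays Pass: E[Pass] = 1/5·(12) + 3/5·(11) + 1/5·(3) = 48/5; E[Fund] = 26/5. Best-responding. ✓
The founder (project quality poor), facing Pass: Accept gives 14, Negotiate gives -3, Decline gives -8. Proposed Accept is best. ✓
The founder (project quality fair), facing Pass: Accept gives 0, Negotiate gives -5, Decline gives 2. Proposed Decline is best. ✓
The founder (project quality excellent), facing Pass: Accept gives -6, Negotiate gives 8, Decline gives 5. Proposed Negotiate is best. ✓

Yes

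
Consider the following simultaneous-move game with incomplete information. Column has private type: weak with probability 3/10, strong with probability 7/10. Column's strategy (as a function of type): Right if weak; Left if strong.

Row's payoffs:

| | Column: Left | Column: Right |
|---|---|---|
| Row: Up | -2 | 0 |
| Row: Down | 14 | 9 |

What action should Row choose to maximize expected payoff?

Down

Compute Row's expected payoff for each action, taking the expectation over Column's type.
E[Up] = 3/10·(0) + 7/10·(-2) = -7/5
E[Down] = 3/10·(9) + 7/10·(14) = 25/2
Best response: Down (25/2 is the largest).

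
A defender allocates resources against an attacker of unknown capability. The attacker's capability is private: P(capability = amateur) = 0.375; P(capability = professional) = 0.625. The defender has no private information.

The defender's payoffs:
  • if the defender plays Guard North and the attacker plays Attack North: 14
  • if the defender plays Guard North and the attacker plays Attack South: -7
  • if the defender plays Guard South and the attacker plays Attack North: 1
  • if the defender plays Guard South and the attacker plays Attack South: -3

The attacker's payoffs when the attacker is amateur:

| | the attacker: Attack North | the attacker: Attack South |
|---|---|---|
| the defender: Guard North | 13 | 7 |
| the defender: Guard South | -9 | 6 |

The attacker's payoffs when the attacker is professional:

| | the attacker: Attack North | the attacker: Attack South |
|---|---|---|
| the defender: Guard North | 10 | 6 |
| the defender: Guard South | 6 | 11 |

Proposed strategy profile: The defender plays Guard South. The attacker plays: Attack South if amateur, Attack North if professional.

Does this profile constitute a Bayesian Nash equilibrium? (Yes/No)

No

The defender plays Guard South: E[Guard South] = 0.375·(-3) + 0.625·(1) = -0.5; E[Guard North] = 6.125. Not best-responding. ✗
The attacker (capability amateur), facing Guard South: Attack North gives -9, Attack South gives 6. Proposed Attack South is best. ✓
The attacker (capability professional), facing Guard South: Attack North gives 6, Attack South gives 11. Proposed Attack North is not best — profitable deviation exists. ✗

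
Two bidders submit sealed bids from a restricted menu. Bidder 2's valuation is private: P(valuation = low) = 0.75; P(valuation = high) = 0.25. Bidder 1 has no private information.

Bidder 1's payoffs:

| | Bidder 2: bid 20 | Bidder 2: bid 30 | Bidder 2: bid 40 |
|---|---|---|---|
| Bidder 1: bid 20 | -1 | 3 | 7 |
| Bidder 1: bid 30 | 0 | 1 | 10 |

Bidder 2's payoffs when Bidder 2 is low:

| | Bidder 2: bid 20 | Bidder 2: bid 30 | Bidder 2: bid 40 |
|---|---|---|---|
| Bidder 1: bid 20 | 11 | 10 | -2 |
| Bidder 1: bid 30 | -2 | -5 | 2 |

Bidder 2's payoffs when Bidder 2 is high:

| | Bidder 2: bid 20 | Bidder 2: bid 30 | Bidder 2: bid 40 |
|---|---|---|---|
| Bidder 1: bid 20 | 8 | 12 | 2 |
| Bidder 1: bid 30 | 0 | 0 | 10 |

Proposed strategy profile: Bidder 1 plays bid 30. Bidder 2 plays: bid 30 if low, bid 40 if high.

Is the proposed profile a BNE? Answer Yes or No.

No

Bidder 1 plays bid 30: E[bid 30] = 0.75·(1) + 0.25·(10) = 3.25; E[bid 20] = 4. Not best-responding. ✗
Bidder 2 (valuation low), facing bid 30: bid 20 gives -2, bid 30 gives -5, bid 40 gives 2. Proposed bid 30 is not best — profitable deviation exists. ✗
Bidder 2 (valuation high), facing bid 30: bid 20 gives 0, bid 30 gives 0, bid 40 gives 10. Proposed bid 40 is best. ✓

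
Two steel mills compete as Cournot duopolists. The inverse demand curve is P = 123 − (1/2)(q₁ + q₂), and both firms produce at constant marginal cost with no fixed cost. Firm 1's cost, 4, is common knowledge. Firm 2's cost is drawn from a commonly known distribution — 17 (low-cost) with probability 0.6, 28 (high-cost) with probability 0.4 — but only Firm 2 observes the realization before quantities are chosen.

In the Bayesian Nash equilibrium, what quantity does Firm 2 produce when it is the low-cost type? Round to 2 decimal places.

Firm 2 with cost c maximizes (123 − (1/2)(q₁+q₂) − c)·q₂, giving q₂(c) = (123 − c − (1/2)q₁).
E[c₂] = 0.6·17 + 0.4·28 = 21.4
Firm 1's FOC against E[q₂] yields q₁ = (123 − 2·4 + E[c₂])/(3/2) = (123 − 8 + 21.4)/(3/2) = 90.9333.
q₂(low-cost) = (123 − 17 − (1/2)·90.9333) = 60.5333.

60.53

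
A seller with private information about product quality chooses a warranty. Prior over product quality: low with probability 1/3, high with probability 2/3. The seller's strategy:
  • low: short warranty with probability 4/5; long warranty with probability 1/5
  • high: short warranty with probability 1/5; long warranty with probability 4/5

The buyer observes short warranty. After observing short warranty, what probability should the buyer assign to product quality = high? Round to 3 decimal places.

Apply Bayes' rule using the sender's strategy as the likelihood.
P(short warranty) = (1/3)·(4/5) + (2/3)·(1/5) = 2/5
P(high | short warranty) = ((2/3)·(1/5)) / (2/5) = (2/15) / (2/5) = 1/3

0.333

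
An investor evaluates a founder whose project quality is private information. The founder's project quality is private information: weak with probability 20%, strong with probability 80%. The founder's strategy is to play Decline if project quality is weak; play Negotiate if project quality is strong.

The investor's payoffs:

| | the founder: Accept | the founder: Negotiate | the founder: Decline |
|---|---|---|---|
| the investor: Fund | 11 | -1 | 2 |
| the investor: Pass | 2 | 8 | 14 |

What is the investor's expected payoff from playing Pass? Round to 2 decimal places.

E[Pass] = 0.2·14 + 0.8·8 = 2.8 + 6.4 = 9.2

9.20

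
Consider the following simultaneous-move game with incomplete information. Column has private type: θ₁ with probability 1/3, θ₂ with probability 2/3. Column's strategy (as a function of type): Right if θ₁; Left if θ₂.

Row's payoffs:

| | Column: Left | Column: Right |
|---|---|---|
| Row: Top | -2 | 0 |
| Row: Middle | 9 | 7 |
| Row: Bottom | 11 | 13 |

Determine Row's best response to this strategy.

E[Top] = 1/3·(0) + 2/3·(-2) = -4/3
E[Middle] = 1/3·(7) + 2/3·(9) = 25/3
E[Bottom] = 1/3·(13) + 2/3·(11) = 35/3
Best response: Bottom (35/3 is the largest).

Bottom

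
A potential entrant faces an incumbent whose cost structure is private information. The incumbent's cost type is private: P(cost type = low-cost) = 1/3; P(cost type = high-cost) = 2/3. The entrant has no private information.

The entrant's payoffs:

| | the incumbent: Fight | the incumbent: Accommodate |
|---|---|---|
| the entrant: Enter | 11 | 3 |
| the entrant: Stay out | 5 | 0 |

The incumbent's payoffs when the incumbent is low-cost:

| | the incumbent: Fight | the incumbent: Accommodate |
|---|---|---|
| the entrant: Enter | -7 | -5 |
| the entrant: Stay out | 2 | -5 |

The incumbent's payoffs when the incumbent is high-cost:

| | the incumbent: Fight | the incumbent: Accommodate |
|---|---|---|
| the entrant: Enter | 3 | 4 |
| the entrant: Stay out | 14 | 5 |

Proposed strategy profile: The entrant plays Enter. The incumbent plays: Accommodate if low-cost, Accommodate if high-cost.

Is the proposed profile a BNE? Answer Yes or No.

The entrant plays Enter: E[Enter] = 1/3·(3) + 2/3·(3) = 3; E[Stay out] = 0. Best-responding. ✓
The incumbent (cost type low-cost), facing Enter: Fight gives -7, Accommodate gives -5. Proposed Accommodate is best. ✓
The incumbent (cost type high-cost), facing Enter: Fight gives 3, Accommodate gives 4. Proposed Accommodate is best. ✓

Yes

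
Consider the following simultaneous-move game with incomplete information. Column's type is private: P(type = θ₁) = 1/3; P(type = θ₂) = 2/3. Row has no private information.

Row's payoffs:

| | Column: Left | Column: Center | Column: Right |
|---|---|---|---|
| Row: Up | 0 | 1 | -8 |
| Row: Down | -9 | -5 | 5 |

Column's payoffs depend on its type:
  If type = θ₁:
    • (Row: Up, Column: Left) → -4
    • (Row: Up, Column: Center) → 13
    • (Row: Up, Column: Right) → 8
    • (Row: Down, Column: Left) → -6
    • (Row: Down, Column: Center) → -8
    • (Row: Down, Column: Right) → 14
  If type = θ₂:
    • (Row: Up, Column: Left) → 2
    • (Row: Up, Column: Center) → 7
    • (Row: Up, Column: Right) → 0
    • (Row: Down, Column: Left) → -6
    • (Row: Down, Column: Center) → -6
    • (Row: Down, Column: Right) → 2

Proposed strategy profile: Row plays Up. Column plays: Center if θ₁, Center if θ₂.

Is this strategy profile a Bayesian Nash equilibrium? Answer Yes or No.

Yes

Row plays Up: E[Up] = 1/3·(1) + 2/3·(1) = 1; E[Down] = -5. Best-responding. ✓
Column (type θ₁), facing Up: Left gives -4, Center gives 13, Right gives 8. Proposed Center is best. ✓
Column (type θ₂), facing Up: Left gives 2, Center gives 7, Right gives 0. Proposed Center is best. ✓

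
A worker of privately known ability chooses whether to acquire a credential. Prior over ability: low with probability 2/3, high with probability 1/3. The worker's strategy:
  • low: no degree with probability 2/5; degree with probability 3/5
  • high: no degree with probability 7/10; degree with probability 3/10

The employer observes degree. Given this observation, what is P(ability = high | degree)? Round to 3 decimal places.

P(degree) = (2/3)·(3/5) + (1/3)·(3/10) = 1/2
P(high | degree) = ((1/3)·(3/10)) / (1/2) = (1/10) / (1/2) = 1/5

0.200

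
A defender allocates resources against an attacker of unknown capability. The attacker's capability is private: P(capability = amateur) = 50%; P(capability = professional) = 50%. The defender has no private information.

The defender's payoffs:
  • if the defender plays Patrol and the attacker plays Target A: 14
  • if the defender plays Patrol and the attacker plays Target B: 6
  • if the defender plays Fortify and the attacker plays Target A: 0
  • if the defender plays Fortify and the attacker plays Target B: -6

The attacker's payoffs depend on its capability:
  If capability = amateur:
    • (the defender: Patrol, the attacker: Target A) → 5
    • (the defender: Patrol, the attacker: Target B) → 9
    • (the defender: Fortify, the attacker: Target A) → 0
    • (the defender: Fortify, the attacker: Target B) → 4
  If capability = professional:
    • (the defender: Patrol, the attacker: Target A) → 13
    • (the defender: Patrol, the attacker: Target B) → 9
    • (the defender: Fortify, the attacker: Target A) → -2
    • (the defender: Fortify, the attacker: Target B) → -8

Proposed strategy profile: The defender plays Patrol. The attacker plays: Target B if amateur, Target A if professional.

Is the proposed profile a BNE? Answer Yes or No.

A profile is a BNE iff every type of every player is best-responding given beliefs about the other side.
The defender plays Patrol: E[Patrol] = 0.5·(6) + 0.5·(14) = 10; E[Fortify] = -3. Best-responding. ✓
The attacker (capability amateur), facing Patrol: Target A gives 5, Target B gives 9. Proposed Target B is best. ✓
The attacker (capability professional), facing Patrol: Target A gives 13, Target B gives 9. Proposed Target A is best. ✓

Yes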